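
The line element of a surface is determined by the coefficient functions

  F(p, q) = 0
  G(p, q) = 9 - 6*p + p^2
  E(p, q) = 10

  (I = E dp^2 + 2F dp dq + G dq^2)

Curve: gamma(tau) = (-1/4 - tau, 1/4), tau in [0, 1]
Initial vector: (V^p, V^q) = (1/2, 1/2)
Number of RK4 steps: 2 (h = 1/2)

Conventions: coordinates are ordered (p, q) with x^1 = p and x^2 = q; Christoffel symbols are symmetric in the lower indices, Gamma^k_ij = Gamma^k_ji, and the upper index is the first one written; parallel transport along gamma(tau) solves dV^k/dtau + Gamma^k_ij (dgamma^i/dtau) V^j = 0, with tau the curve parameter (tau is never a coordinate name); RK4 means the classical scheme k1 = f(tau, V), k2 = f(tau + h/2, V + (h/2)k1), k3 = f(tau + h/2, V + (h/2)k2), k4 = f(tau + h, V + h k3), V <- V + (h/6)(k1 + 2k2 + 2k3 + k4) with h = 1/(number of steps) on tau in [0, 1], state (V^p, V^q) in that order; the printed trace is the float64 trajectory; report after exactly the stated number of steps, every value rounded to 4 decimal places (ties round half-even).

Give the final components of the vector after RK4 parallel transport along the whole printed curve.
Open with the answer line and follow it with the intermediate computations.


Answer: V^p = 0.5000, V^q = 0.3824

gamma'(tau) = (-1, 0); f(tau, V)^k = -Gamma^k_ij(gamma(tau)) gamma'^i(tau) V^j; h = 1/2; intermediate values shown to 6 dp
curve data and Christoffel symbols at the stage parameters:
  tau = 0.000000: gamma = (-0.250000, 0.250000), gamma' = (-1.000000, 0.000000); Gamma_ppp = 0.000000, Gamma_ppq = 0.000000, Gamma_pqq = 0.325000, Gamma_qpp = 0.000000, Gamma_qpq = -0.307692, Gamma_qqq = 0.000000
  tau = 0.250000: gamma = (-0.500000, 0.250000), gamma' = (-1.000000, 0.000000); Gamma_ppp = 0.000000, Gamma_ppq = 0.000000, Gamma_pqq = 0.350000, Gamma_qpp = 0.000000, Gamma_qpq = -0.285714, Gamma_qqq = 0.000000
  tau = 0.500000: gamma = (-0.750000, 0.250000), gamma' = (-1.000000, 0.000000); Gamma_ppp = 0.000000, Gamma_ppq = 0.000000, Gamma_pqq = 0.375000, Gamma_qpp = 0.000000, Gamma_qpq = -0.266667, Gamma_qqq = 0.000000
  tau = 0.750000: gamma = (-1.000000, 0.250000), gamma' = (-1.000000, 0.000000); Gamma_ppp = 0.000000, Gamma_ppq = 0.000000, Gamma_pqq = 0.400000, Gamma_qpp = 0.000000, Gamma_qpq = -0.250000, Gamma_qqq = 0.000000
  tau = 1.000000: gamma = (-1.250000, 0.250000), gamma' = (-1.000000, 0.000000); Gamma_ppp = 0.000000, Gamma_ppq = 0.000000, Gamma_pqq = 0.425000, Gamma_qpp = 0.000000, Gamma_qpq = -0.235294, Gamma_qqq = 0.000000
step 0: V^p = 0.5000, V^q = 0.5000
step 1: k1 = (0.000000, -0.153846), k2 = (0.000000, -0.131868), k3 = (0.000000, -0.133438), k4 = (0.000000, -0.115542); V <- V + (h/6)(k1 + 2k2 + 2k3 + k4): V^p = 0.5000, V^q = 0.4333
step 2: k1 = (0.000000, -0.115556), k2 = (0.000000, -0.101111), k3 = (0.000000, -0.102014), k4 = (0.000000, -0.089959); V <- V + (h/6)(k1 + 2k2 + 2k3 + k4): V^p = 0.5000, V^q = 0.3824


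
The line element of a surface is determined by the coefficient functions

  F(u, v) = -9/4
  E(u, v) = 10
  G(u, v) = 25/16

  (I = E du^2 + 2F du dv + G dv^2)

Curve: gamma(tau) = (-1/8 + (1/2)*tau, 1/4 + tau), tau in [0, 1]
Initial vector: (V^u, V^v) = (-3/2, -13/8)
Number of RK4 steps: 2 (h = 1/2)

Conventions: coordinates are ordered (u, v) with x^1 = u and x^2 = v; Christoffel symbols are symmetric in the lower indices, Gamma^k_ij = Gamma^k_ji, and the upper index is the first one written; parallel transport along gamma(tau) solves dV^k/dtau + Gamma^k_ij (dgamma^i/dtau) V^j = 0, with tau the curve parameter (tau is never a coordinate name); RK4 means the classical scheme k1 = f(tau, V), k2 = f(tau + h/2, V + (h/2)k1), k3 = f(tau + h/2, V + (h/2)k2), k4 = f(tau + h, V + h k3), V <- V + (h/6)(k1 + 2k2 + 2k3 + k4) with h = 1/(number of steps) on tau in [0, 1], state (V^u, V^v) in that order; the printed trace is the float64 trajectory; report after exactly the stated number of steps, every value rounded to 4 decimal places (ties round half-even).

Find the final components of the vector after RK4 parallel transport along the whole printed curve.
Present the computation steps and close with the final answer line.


gamma'(tau) = (1/2, 1); f(tau, V)^k = -Gamma^k_ij(gamma(tau)) gamma'^i(tau) V^j; h = 1/2; intermediate values shown to 6 dp
curve data and Christoffel symbols at the stage parameters:
  tau = 0.000000: gamma = (-0.125000, 0.250000), gamma' = (0.500000, 1.000000); Gamma_uuu = 0.000000, Gamma_uuv = 0.000000, Gamma_uvv = 0.000000, Gamma_vuu = 0.000000, Gamma_vuv = 0.000000, Gamma_vvv = 0.000000
  tau = 0.250000: gamma = (0.000000, 0.500000), gamma' = (0.500000, 1.000000); Gamma_uuu = 0.000000, Gamma_uuv = 0.000000, Gamma_uvv = 0.000000, Gamma_vuu = 0.000000, Gamma_vuv = 0.000000, Gamma_vvv = 0.000000
  tau = 0.500000: gamma = (0.125000, 0.750000), gamma' = (0.500000, 1.000000); Gamma_uuu = 0.000000, Gamma_uuv = 0.000000, Gamma_uvv = 0.000000, Gamma_vuu = 0.000000, Gamma_vuv = 0.000000, Gamma_vvv = 0.000000
  tau = 0.750000: gamma = (0.250000, 1.000000), gamma' = (0.500000, 1.000000); Gamma_uuu = 0.000000, Gamma_uuv = 0.000000, Gamma_uvv = 0.000000, Gamma_vuu = 0.000000, Gamma_vuv = 0.000000, Gamma_vvv = 0.000000
  tau = 1.000000: gamma = (0.375000, 1.250000), gamma' = (0.500000, 1.000000); Gamma_uuu = 0.000000, Gamma_uuv = 0.000000, Gamma_uvv = 0.000000, Gamma_vuu = 0.000000, Gamma_vuv = 0.000000, Gamma_vvv = 0.000000
step 0: V^u = -1.5000, V^v = -1.6250
step 1: k1 = (0.000000, 0.000000), k2 = (0.000000, 0.000000), k3 = (0.000000, 0.000000), k4 = (0.000000, 0.000000); V <- V + (h/6)(k1 + 2k2 + 2k3 + k4): V^u = -1.5000, V^v = -1.6250
step 2: k1 = (0.000000, 0.000000), k2 = (0.000000, 0.000000), k3 = (0.000000, 0.000000), k4 = (0.000000, 0.000000); V <- V + (h/6)(k1 + 2k2 + 2k3 + k4): V^u = -1.5000, V^v = -1.6250

Answer: V^u = -1.5000, V^v = -1.6250


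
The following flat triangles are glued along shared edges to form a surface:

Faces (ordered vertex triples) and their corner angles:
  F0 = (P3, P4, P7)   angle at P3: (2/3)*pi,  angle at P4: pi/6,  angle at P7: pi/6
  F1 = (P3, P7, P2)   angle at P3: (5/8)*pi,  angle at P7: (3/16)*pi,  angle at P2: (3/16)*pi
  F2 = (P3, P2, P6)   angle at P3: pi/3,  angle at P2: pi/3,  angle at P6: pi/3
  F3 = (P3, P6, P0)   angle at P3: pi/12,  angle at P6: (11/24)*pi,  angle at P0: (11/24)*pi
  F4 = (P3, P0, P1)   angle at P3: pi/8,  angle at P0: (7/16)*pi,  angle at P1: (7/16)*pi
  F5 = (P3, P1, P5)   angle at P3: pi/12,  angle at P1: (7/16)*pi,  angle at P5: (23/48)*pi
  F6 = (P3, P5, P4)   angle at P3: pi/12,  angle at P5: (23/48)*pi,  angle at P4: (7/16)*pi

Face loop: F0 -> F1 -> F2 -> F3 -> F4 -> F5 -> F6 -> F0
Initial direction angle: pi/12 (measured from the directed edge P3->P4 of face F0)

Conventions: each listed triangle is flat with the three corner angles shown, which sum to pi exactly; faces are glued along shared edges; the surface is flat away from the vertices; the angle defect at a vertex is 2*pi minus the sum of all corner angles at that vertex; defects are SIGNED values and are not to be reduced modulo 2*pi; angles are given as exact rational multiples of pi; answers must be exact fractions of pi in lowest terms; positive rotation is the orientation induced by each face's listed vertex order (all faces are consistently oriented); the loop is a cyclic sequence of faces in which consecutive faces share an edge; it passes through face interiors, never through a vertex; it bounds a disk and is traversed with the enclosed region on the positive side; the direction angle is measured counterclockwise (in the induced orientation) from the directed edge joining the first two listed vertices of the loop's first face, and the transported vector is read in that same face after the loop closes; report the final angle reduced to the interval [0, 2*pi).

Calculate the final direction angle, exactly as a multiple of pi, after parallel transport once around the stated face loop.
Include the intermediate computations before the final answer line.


enclosed vertex P3: corner angles sum to 2*pi, defect = 2*pi - 2*pi = 0
holonomy = initial angle + sum of enclosed defects (mod 2*pi), positive in the induced orientation
final angle = pi/12 + 0 = pi/12 (mod 2*pi)

Answer: final direction angle = pi/12


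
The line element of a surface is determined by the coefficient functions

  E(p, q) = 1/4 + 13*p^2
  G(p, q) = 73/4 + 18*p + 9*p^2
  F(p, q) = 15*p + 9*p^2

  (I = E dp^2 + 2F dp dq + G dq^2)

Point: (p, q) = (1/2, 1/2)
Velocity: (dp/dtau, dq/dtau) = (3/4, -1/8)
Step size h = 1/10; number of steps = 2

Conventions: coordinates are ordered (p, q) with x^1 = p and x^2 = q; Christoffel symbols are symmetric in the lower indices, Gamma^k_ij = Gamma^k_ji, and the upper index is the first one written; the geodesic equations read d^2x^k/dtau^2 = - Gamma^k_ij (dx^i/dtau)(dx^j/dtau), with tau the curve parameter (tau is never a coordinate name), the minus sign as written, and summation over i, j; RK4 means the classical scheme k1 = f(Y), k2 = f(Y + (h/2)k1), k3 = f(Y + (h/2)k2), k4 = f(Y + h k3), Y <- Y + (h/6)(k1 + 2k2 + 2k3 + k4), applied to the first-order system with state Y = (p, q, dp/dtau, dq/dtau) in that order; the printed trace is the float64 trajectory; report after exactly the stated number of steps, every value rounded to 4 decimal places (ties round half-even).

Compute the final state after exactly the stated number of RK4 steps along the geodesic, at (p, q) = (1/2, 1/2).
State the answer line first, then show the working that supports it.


Answer: p = 0.6607, q = 0.4636, dp/dtau = 0.8433, dq/dtau = -0.2361

f(Y) = (dp/dtau, dq/dtau, -Gamma^p_ij Y'^i Y'^j, -Gamma^q_ij Y'^i Y'^j) with the Gammas evaluated at the stage position; h = 0.100000; intermediate values shown to 6 dp
step 0: p = 0.5000, q = 0.5000, dp/dtau = 0.7500, dq/dtau = -0.1250
step 1:
  k1: at (p, q) = (0.500000, 0.500000), (dp/dtau, dq/dtau) = (0.750000, -0.125000); Gamma_ppp = -5.160305, Gamma_ppq = -16.076336, Gamma_pqq = -48.641221, Gamma_qpp = 2.519084, Gamma_qpq = 5.770992, Gamma_qqq = 16.076336; k1 = (0.750000, -0.125000, 0.648378, -0.586116)
  k2: at (p, q) = (0.537500, 0.493750), (dp/dtau, dq/dtau) = (0.782419, -0.154306); Gamma_ppp = -5.801669, Gamma_ppq = -17.186594, Gamma_pqq = -49.201948, Gamma_qpp = 2.834914, Gamma_qpq = 6.456715, Gamma_qqq = 17.186594; k2 = (0.782419, -0.154306, 0.573238, -0.585632)
  k3: at (p, q) = (0.539121, 0.492285), (dp/dtau, dq/dtau) = (0.778662, -0.154282); Gamma_ppp = -5.829091, Gamma_ppq = -17.232593, Gamma_pqq = -49.221431, Gamma_qpp = 2.848902, Gamma_qpq = 6.486317, Gamma_qqq = 17.232593; k3 = (0.778662, -0.154282, 0.565457, -0.579070)
  k4: at (p, q) = (0.577866, 0.484572), (dp/dtau, dq/dtau) = (0.806546, -0.182907); Gamma_ppp = -6.470897, Gamma_ppq = -18.272013, Gamma_pqq = -49.551839, Gamma_qpp = 3.188515, Gamma_qpq = 7.186305, Gamma_qqq = 18.272013; k4 = (0.806546, -0.182907, 0.476098, -0.565181)
  Y <- Y + (h/6)(k1 + 2k2 + 2k3 + k4): p = 0.5780, q = 0.4846, dp/dtau = 0.8067, dq/dtau = -0.1830
step 2:
  k1: at (p, q) = (0.577978, 0.484582), (dp/dtau, dq/dtau) = (0.806698, -0.183012); Gamma_ppp = -6.472709, Gamma_ppq = -18.274841, Gamma_pqq = -49.552395, Gamma_qpp = 3.189509, Gamma_qpq = 7.188302, Gamma_qqq = 18.274841; k1 = (0.806698, -0.183012, 0.475844, -0.565202)
  k2: at (p, q) = (0.618313, 0.475431), (dp/dtau, dq/dtau) = (0.830490, -0.211272); Gamma_ppp = -7.099210, Gamma_ppq = -19.210956, Gamma_pqq = -49.586091, Gamma_qpp = 3.546560, Gamma_qpq = 7.886602, Gamma_qqq = 19.210956; k2 = (0.830490, -0.211272, 0.368261, -0.536054)
  k3: at (p, q) = (0.619503, 0.474018), (dp/dtau, dq/dtau) = (0.825111, -0.209814); Gamma_ppp = -7.116835, Gamma_ppq = -19.235972, Gamma_pqq = -49.581848, Gamma_qpp = 3.557027, Gamma_qpq = 7.906495, Gamma_qqq = 19.235972; k3 = (0.825111, -0.209814, 0.367625, -0.530912)
  k4: at (p, q) = (0.660490, 0.463601), (dp/dtau, dq/dtau) = (0.843460, -0.236103); Gamma_ppp = -7.687068, Gamma_ppq = -19.996422, Gamma_pqq = -49.241024, Gamma_qpp = 3.911000, Gamma_qpq = 8.559104, Gamma_qqq = 19.996422; k4 = (0.843460, -0.236103, 0.249383, -0.488098)
  Y <- Y + (h/6)(k1 + 2k2 + 2k3 + k4): p = 0.6607, q = 0.4636, dp/dtau = 0.8433, dq/dtau = -0.2361


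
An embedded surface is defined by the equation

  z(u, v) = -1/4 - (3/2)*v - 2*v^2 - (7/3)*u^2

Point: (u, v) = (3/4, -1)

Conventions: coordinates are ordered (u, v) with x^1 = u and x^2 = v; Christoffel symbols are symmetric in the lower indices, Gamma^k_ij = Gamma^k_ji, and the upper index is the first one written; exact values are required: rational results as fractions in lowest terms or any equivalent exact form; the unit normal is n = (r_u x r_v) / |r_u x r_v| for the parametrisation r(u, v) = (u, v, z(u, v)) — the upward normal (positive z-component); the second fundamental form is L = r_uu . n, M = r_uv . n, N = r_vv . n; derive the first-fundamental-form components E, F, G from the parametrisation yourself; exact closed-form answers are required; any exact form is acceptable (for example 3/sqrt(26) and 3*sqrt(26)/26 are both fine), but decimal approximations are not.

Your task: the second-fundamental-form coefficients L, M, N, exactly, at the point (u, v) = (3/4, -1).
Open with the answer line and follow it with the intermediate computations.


Answer: L = -14*sqrt(78)/117, M = 0, N = -4*sqrt(78)/39

z_u = -7/2, z_v = 5/2, z_uu = -14/3, z_uv = 0, z_vv = -4
E = 53/4, F = -35/4, G = 29/4; answer radicand W^2 = 39/2
unnormalised second-form numerators: l = -14/3, m = 0, n = -4; L = l/sqrt(39/2), and similarly M = m/sqrt(W^2), N = n/sqrt(W^2)


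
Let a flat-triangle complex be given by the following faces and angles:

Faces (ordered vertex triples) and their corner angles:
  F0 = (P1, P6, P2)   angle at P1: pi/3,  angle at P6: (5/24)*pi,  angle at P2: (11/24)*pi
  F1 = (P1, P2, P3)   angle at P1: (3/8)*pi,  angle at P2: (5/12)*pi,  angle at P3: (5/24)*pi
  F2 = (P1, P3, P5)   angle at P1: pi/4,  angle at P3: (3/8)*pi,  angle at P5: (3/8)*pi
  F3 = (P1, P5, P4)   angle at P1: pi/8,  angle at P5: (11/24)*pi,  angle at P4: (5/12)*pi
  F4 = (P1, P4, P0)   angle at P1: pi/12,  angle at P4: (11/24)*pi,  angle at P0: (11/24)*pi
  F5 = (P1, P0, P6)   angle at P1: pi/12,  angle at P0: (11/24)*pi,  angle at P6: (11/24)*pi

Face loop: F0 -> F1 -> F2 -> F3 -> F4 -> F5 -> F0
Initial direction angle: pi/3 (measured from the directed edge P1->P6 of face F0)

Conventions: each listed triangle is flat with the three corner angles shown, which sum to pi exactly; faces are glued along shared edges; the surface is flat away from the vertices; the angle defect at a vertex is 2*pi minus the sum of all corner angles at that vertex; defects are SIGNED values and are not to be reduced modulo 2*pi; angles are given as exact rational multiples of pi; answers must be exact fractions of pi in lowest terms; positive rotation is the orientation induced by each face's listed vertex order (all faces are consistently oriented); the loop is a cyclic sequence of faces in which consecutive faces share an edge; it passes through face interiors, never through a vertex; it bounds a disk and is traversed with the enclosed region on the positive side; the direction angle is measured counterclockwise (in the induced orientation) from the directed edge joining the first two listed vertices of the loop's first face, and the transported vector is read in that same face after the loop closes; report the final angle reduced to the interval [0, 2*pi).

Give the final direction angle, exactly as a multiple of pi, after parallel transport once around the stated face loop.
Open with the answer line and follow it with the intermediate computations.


Answer: final direction angle = (13/12)*pi

enclosed vertex P1: corner angles sum to (5/4)*pi, defect = 2*pi - (5/4)*pi = (3/4)*pi
transport around the loop rotates by the sum of enclosed defects; add to the initial angle mod 2*pi
final angle = pi/3 + (3/4)*pi = (13/12)*pi (mod 2*pi)


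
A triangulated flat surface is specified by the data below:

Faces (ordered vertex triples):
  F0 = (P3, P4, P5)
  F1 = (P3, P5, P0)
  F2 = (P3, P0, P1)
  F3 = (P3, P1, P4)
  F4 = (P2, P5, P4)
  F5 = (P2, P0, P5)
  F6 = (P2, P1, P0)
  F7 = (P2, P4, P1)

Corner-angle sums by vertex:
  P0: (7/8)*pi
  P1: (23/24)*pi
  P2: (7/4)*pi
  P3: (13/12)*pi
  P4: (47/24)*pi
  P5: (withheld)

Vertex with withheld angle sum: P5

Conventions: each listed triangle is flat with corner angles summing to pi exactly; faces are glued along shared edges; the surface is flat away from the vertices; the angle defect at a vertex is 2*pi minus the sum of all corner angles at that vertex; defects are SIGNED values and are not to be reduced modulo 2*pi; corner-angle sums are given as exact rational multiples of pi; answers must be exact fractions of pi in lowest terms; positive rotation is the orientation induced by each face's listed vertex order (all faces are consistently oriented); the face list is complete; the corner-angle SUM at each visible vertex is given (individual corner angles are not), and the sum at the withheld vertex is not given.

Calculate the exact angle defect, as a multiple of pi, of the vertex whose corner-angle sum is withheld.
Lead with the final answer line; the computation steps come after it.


Answer: defect(P5) = (5/8)*pi

V = 6, E = 12, F = 8; chi = V - E + F = 2
Gauss-Bonnet: total defect = 2*pi*chi = 4*pi; visible defects sum to (27/8)*pi


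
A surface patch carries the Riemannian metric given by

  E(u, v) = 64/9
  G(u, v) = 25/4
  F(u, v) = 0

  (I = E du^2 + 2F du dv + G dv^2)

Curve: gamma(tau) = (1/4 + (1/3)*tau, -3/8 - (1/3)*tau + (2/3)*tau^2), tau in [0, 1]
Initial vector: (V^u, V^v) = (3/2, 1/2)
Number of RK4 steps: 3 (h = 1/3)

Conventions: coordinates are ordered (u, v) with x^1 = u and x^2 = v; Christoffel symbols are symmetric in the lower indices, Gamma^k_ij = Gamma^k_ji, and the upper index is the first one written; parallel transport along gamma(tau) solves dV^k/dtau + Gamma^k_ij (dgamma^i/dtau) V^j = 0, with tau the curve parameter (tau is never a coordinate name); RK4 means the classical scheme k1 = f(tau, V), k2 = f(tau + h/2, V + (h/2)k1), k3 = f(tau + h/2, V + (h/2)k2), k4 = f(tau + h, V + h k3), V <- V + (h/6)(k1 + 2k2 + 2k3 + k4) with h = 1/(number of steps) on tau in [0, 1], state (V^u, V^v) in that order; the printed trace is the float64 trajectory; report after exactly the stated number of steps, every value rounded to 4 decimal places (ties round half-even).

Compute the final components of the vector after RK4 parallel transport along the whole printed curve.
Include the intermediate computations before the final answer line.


gamma'(tau) = (1/3, -1/3 + (4/3)*tau); f(tau, V)^k = -Gamma^k_ij(gamma(tau)) gamma'^i(tau) V^j; h = 1/3; intermediate values shown to 6 dp
curve data and Christoffel symbols at the stage parameters:
  tau = 0.000000: gamma = (0.250000, -0.375000), gamma' = (0.333333, -0.333333); Gamma_uuu = 0.000000, Gamma_uuv = 0.000000, Gamma_uvv = 0.000000, Gamma_vuu = 0.000000, Gamma_vuv = 0.000000, Gamma_vvv = 0.000000
  tau = 0.166667: gamma = (0.305556, -0.412037), gamma' = (0.333333, -0.111111); Gamma_uuu = 0.000000, Gamma_uuv = 0.000000, Gamma_uvv = 0.000000, Gamma_vuu = 0.000000, Gamma_vuv = 0.000000, Gamma_vvv = 0.000000
  tau = 0.333333: gamma = (0.361111, -0.412037), gamma' = (0.333333, 0.111111); Gamma_uuu = 0.000000, Gamma_uuv = 0.000000, Gamma_uvv = 0.000000, Gamma_vuu = 0.000000, Gamma_vuv = 0.000000, Gamma_vvv = 0.000000
  tau = 0.500000: gamma = (0.416667, -0.375000), gamma' = (0.333333, 0.333333); Gamma_uuu = 0.000000, Gamma_uuv = 0.000000, Gamma_uvv = 0.000000, Gamma_vuu = 0.000000, Gamma_vuv = 0.000000, Gamma_vvv = 0.000000
  tau = 0.666667: gamma = (0.472222, -0.300926), gamma' = (0.333333, 0.555556); Gamma_uuu = 0.000000, Gamma_uuv = 0.000000, Gamma_uvv = 0.000000, Gamma_vuu = 0.000000, Gamma_vuv = 0.000000, Gamma_vvv = 0.000000
  tau = 0.833333: gamma = (0.527778, -0.189815), gamma' = (0.333333, 0.777778); Gamma_uuu = 0.000000, Gamma_uuv = 0.000000, Gamma_uvv = 0.000000, Gamma_vuu = 0.000000, Gamma_vuv = 0.000000, Gamma_vvv = 0.000000
  tau = 1.000000: gamma = (0.583333, -0.041667), gamma' = (0.333333, 1.000000); Gamma_uuu = 0.000000, Gamma_uuv = 0.000000, Gamma_uvv = 0.000000, Gamma_vuu = 0.000000, Gamma_vuv = 0.000000, Gamma_vvv = 0.000000
step 0: V^u = 1.5000, V^v = 0.5000
step 1: k1 = (0.000000, 0.000000), k2 = (0.000000, 0.000000), k3 = (0.000000, 0.000000), k4 = (0.000000, 0.000000); V <- V + (h/6)(k1 + 2k2 + 2k3 + k4): V^u = 1.5000, V^v = 0.5000
step 2: k1 = (0.000000, 0.000000), k2 = (0.000000, 0.000000), k3 = (0.000000, 0.000000), k4 = (0.000000, 0.000000); V <- V + (h/6)(k1 + 2k2 + 2k3 + k4): V^u = 1.5000, V^v = 0.5000
step 3: k1 = (0.000000, 0.000000), k2 = (0.000000, 0.000000), k3 = (0.000000, 0.000000), k4 = (0.000000, 0.000000); V <- V + (h/6)(k1 + 2k2 + 2k3 + k4): V^u = 1.5000, V^v = 0.5000

Answer: V^u = 1.5000, V^v = 0.5000


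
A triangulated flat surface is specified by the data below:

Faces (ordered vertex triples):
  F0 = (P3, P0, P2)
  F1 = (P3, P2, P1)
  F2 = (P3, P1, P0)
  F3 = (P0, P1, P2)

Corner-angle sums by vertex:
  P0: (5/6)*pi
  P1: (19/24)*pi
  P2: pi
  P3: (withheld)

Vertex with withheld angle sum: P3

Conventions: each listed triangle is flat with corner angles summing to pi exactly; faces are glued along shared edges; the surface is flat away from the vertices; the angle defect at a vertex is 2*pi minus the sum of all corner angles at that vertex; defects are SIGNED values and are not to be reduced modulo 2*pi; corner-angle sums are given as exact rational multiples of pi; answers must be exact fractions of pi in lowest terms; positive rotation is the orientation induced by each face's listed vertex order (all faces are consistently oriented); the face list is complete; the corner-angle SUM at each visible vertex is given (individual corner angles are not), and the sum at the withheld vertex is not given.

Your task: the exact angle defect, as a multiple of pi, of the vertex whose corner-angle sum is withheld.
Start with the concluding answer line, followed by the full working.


Answer: defect(P3) = (5/8)*pi

V = 4, E = 6, F = 4; chi = V - E + F = 2
Gauss-Bonnet: total defect = 2*pi*chi = 4*pi; visible defects sum to (27/8)*pi


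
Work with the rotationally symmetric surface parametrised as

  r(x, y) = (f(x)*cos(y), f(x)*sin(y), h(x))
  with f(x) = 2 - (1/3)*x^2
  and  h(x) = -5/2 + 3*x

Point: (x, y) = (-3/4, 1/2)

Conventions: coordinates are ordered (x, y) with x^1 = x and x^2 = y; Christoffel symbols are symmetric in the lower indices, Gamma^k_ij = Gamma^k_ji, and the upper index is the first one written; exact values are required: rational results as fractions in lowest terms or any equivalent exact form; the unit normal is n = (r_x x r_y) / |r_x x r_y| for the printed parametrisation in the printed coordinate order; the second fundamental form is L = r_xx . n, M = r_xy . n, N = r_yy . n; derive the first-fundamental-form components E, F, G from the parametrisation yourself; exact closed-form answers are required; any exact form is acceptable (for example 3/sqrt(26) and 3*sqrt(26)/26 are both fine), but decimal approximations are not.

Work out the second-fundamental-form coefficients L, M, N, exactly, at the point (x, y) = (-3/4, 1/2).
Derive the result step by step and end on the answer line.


f = 29/16, f' = 1/2, f'' = -2/3, h' = 3, h'' = 0
E = 37/4, F = 0, G = 841/256; answer radicand W^2 = 37/4
unnormalised second-form numerators: l = 2, m = 0, n = 87/16; L = l/sqrt(37/4), and similarly M = m/sqrt(W^2), N = n/sqrt(W^2)

Answer: L = 4*sqrt(37)/37, M = 0, N = 87*sqrt(37)/296


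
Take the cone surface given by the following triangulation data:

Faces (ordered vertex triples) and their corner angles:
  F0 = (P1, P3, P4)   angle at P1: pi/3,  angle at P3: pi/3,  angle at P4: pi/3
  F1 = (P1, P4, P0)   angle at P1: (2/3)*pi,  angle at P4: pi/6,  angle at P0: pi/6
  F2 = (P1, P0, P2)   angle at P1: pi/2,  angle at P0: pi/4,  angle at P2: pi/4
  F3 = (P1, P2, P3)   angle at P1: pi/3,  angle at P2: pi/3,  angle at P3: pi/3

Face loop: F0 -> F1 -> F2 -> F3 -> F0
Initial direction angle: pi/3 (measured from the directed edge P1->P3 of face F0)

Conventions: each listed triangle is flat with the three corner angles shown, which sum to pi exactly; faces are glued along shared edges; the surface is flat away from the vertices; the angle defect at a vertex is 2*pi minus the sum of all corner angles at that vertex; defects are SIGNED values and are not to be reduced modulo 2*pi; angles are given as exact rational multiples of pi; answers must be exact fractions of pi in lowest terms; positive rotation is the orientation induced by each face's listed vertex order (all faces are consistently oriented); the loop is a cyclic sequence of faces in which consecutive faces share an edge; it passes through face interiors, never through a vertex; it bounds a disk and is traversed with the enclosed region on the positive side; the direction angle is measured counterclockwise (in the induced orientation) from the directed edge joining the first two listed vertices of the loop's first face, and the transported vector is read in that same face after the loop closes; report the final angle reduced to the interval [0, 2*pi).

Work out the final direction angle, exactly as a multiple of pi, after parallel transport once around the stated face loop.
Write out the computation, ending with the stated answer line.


enclosed vertex P1: corner angles sum to (11/6)*pi, defect = 2*pi - (11/6)*pi = pi/6
transport around the loop rotates by the sum of enclosed defects; add to the initial angle mod 2*pi
final angle = pi/3 + pi/6 = pi/2 (mod 2*pi)

Answer: final direction angle = pi/2


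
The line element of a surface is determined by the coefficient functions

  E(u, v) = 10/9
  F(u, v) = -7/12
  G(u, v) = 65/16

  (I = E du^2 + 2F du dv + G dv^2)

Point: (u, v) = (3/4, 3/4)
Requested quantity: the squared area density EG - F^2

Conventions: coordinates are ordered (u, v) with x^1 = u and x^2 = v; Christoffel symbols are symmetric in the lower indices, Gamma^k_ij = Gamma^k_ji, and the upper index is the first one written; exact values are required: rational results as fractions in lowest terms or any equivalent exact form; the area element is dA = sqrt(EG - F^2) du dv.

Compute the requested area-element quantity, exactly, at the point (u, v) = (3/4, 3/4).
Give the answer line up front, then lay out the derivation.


Answer: EG - F^2 = 601/144

E = 10/9, F = -7/12, G = 65/16; EG - F^2 = 601/144


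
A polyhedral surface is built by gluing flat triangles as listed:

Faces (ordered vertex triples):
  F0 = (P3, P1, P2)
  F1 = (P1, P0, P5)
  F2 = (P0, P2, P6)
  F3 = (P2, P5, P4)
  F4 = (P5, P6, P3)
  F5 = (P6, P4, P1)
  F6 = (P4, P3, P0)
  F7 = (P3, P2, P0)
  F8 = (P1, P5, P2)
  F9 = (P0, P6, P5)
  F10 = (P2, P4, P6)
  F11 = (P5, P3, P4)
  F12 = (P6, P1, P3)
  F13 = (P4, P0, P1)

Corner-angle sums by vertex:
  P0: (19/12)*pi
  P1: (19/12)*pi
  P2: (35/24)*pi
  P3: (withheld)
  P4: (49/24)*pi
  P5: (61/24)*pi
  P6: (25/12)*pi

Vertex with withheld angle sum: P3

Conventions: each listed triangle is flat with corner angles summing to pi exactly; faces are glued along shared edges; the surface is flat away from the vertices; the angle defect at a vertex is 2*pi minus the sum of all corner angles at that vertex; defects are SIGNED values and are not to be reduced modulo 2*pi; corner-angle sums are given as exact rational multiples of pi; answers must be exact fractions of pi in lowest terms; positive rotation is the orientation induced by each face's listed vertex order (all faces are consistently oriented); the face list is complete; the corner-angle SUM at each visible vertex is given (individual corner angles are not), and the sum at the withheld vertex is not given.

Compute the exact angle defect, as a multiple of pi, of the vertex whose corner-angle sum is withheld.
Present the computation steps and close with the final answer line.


V = 7, E = 21, F = 14; chi = V - E + F = 0
Gauss-Bonnet: total defect = 2*pi*chi = 0; visible defects sum to (17/24)*pi

Answer: defect(P3) = (-17/24)*pi


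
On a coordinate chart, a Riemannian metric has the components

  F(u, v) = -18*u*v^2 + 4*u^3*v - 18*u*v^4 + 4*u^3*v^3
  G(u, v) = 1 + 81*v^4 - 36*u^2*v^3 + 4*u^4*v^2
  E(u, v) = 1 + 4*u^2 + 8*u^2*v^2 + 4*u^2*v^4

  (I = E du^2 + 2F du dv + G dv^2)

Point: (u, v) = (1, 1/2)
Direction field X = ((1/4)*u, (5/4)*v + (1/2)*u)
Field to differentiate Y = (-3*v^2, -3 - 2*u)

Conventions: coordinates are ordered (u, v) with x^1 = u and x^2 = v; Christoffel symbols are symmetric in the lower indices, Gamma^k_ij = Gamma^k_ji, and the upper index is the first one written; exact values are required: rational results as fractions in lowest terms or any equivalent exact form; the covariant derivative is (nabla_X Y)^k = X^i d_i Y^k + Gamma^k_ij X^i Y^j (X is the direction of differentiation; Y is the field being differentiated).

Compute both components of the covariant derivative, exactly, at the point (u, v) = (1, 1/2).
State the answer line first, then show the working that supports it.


Answer: (nabla_X Y)^u = 7303/1128, (nabla_X Y)^v = -6119/1128

E = 29/4, F = -25/8, G = 41/16 at the point
E_u = 25/2, E_v = 10, F_u = 15/8, F_v = -20, G_u = -5, G_v = 35/2
EG - F^2 = 141/16;  g^inv = (16/141) * [[41/16, 25/8], [25/8, 29/4]]
first-kind symbols [ij,l] = (1/2)(d_i g_jl + d_j g_il - d_l g_ij): [uu,u] = E_u/2 = 25/4, [uu,v] = F_u - E_v/2 = -25/8, [uv,u] = E_v/2 = 5, [uv,v] = G_u/2 = -5/2, [vv,u] = F_v - G_u/2 = -35/2, [vv,v] = G_v/2 = 35/4
Gamma^u_ij = (G*[ij,u] - F*[ij,v])/(EG - F^2), Gamma^v_ij = (E*[ij,v] - F*[ij,u])/(EG - F^2)
Gamma_uuu = 100/141, Gamma_uuv = 80/141, Gamma_uvv = -280/141, Gamma_vuu = -50/141, Gamma_vuv = -40/141, Gamma_vvv = 140/141
X = (1/4, 9/8), Y = (-3/4, -5) at the point


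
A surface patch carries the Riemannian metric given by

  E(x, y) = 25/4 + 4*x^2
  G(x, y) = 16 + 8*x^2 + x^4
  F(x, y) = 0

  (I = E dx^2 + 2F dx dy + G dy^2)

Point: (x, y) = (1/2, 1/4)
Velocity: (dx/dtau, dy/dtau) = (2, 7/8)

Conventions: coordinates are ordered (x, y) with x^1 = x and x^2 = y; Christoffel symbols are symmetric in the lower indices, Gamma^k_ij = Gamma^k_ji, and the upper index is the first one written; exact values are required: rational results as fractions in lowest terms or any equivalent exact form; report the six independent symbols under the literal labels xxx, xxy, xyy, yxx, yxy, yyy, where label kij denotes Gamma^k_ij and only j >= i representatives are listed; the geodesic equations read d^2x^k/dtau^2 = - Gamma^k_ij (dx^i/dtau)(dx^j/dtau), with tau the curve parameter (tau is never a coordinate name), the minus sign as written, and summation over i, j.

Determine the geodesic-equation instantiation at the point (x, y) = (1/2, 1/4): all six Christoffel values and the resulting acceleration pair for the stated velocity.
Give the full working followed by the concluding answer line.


E = 29/4, F = 0, G = 289/16 at the point
E_x = 4, E_y = 0, F_x = 0, F_y = 0, G_x = 17/2, G_y = 0
EG - F^2 = 8381/64;  g^inv = (64/8381) * [[289/16, 0], [0, 29/4]]
first-kind symbols [ij,l] = (1/2)(d_i g_jl + d_j g_il - d_l g_ij): [xx,x] = E_x/2 = 2, [xx,y] = F_x - E_y/2 = 0, [xy,x] = E_y/2 = 0, [xy,y] = G_x/2 = 17/4, [yy,x] = F_y - G_x/2 = -17/4, [yy,y] = G_y/2 = 0
Gamma^x_ij = (G*[ij,x] - F*[ij,y])/(EG - F^2), Gamma^y_ij = (E*[ij,y] - F*[ij,x])/(EG - F^2)
Gamma_xxx = 8/29, Gamma_xxy = 0, Gamma_xyy = -17/29, Gamma_yxx = 0, Gamma_yxy = 4/17, Gamma_yyy = 0
d^2x/dtau^2 = -(Gamma_xxx*(2)^2 + 2*Gamma_xxy*(2)*(7/8) + Gamma_xyy*(7/8)^2) = -1215/1856
d^2y/dtau^2 = -(Gamma_yxx*(2)^2 + 2*Gamma_yxy*(2)*(7/8) + Gamma_yyy*(7/8)^2) = -14/17

Answer: Gamma_xxx = 8/29, Gamma_xxy = 0, Gamma_xyy = -17/29, Gamma_yxx = 0, Gamma_yxy = 4/17, Gamma_yyy = 0; accelerations (d^2x/dtau^2, d^2y/dtau^2) = (-1215/1856, -14/17)


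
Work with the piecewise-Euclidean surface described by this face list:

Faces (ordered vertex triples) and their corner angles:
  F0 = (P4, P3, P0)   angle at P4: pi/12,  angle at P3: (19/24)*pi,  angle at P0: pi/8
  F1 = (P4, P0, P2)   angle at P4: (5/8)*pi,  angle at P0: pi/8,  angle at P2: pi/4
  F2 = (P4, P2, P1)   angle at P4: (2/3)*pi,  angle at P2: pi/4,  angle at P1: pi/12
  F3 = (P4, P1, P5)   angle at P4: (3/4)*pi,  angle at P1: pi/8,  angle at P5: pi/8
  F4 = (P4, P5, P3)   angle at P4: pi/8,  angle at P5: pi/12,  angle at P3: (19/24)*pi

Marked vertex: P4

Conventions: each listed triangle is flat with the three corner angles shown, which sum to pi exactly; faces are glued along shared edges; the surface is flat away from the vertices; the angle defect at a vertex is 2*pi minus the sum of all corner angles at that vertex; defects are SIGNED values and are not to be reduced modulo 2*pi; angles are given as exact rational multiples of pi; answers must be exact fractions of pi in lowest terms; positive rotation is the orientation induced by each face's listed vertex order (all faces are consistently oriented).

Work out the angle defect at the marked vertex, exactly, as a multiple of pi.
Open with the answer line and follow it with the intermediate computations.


Answer: defect(P4) = -pi/4

Sum of corner angles at P4: (9/4)*pi
defect = 2*pi - (9/4)*pi


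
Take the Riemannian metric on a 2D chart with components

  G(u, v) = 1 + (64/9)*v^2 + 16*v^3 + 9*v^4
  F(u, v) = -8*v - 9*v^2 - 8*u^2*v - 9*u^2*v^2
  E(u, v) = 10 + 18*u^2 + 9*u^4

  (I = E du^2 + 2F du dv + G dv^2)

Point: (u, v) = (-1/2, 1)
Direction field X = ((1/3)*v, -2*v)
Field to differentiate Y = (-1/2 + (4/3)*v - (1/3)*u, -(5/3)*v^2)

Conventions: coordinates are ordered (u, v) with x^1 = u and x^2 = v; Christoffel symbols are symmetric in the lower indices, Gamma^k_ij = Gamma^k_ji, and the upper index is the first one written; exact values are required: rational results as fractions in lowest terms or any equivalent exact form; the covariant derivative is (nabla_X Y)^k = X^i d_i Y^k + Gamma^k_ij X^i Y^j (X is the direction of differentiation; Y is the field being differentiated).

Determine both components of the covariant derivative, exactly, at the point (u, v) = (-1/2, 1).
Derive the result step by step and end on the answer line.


E = 241/16, F = -85/4, G = 298/9 at the point
E_u = -45/2, E_v = 0, F_u = 17, F_v = -65/2, G_u = 0, G_v = 884/9
EG - F^2 = 6793/144;  g^inv = (144/6793) * [[298/9, 85/4], [85/4, 241/16]]
first-kind symbols [ij,l] = (1/2)(d_i g_jl + d_j g_il - d_l g_ij): [uu,u] = E_u/2 = -45/4, [uu,v] = F_u - E_v/2 = 17, [uv,u] = E_v/2 = 0, [uv,v] = G_u/2 = 0, [vv,u] = F_v - G_u/2 = -65/2, [vv,v] = G_v/2 = 442/9
Gamma^u_ij = (G*[ij,u] - F*[ij,v])/(EG - F^2), Gamma^v_ij = (E*[ij,v] - F*[ij,u])/(EG - F^2)
Gamma_uuu = -1620/6793, Gamma_uuv = 0, Gamma_uvv = -4680/6793, Gamma_vuu = 2448/6793, Gamma_vuv = 0, Gamma_vvv = 7072/6793
X = (1/3, -2), Y = (1, -5/3) at the point

Answer: (nabla_X Y)^u = -315085/61137, (nabla_X Y)^v = 69676/6793


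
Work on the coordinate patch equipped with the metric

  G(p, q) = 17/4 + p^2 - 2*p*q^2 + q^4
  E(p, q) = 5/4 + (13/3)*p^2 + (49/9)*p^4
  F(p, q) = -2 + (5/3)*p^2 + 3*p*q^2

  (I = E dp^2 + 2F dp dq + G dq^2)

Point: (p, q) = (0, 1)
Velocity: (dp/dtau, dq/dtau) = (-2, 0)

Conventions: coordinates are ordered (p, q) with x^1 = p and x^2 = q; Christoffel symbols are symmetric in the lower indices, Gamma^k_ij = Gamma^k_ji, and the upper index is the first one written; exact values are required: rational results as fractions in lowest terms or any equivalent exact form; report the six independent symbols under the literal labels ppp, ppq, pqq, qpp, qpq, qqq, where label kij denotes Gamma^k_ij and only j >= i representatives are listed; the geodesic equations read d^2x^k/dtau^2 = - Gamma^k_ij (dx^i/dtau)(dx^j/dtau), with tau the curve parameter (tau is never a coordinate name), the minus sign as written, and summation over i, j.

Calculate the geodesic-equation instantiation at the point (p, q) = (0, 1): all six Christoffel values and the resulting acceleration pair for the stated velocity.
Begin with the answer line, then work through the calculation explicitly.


Answer: Gamma_ppp = 96/41, Gamma_ppq = -32/41, Gamma_pqq = 148/41, Gamma_qpp = 60/41, Gamma_qpq = -20/41, Gamma_qqq = 72/41; accelerations (d^2p/dtau^2, d^2q/dtau^2) = (-384/41, -240/41)

E = 5/4, F = -2, G = 21/4 at the point
E_p = 0, E_q = 0, F_p = 3, F_q = 0, G_p = -2, G_q = 4
EG - F^2 = 41/16;  g^inv = (16/41) * [[21/4, 2], [2, 5/4]]
first-kind symbols [ij,l] = (1/2)(d_i g_jl + d_j g_il - d_l g_ij): [pp,p] = E_p/2 = 0, [pp,q] = F_p - E_q/2 = 3, [pq,p] = E_q/2 = 0, [pq,q] = G_p/2 = -1, [qq,p] = F_q - G_p/2 = 1, [qq,q] = G_q/2 = 2
Gamma^p_ij = (G*[ij,p] - F*[ij,q])/(EG - F^2), Gamma^q_ij = (E*[ij,q] - F*[ij,p])/(EG - F^2)
Gamma_ppp = 96/41, Gamma_ppq = -32/41, Gamma_pqq = 148/41, Gamma_qpp = 60/41, Gamma_qpq = -20/41, Gamma_qqq = 72/41
d^2p/dtau^2 = -(Gamma_ppp*(-2)^2 + 2*Gamma_ppq*(-2)*(0) + Gamma_pqq*(0)^2) = -384/41
d^2q/dtau^2 = -(Gamma_qpp*(-2)^2 + 2*Gamma_qpq*(-2)*(0) + Gamma_qqq*(0)^2) = -240/41


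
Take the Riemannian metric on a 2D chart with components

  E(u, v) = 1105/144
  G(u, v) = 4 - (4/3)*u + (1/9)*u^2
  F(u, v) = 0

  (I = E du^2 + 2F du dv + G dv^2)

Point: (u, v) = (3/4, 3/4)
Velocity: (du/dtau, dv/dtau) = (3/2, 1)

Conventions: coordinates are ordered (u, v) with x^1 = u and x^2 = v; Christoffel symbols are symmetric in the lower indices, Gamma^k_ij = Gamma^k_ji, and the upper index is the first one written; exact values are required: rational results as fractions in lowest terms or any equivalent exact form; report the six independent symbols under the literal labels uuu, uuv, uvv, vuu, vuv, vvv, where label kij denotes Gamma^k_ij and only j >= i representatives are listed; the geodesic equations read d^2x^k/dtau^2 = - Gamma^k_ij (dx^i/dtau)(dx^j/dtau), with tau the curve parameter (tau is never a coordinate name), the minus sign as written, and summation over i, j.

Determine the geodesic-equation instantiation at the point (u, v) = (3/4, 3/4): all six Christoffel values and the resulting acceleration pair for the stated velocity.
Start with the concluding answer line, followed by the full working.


Answer: Gamma_uuu = 0, Gamma_uuv = 0, Gamma_uvv = 84/1105, Gamma_vuu = 0, Gamma_vuv = -4/21, Gamma_vvv = 0; accelerations (d^2u/dtau^2, d^2v/dtau^2) = (-84/1105, 4/7)

E = 1105/144, F = 0, G = 49/16 at the point
E_u = 0, E_v = 0, F_u = 0, F_v = 0, G_u = -7/6, G_v = 0
EG - F^2 = 54145/2304;  g^inv = (2304/54145) * [[49/16, 0], [0, 1105/144]]
first-kind symbols [ij,l] = (1/2)(d_i g_jl + d_j g_il - d_l g_ij): [uu,u] = E_u/2 = 0, [uu,v] = F_u - E_v/2 = 0, [uv,u] = E_v/2 = 0, [uv,v] = G_u/2 = -7/12, [vv,u] = F_v - G_u/2 = 7/12, [vv,v] = G_v/2 = 0
Gamma^u_ij = (G*[ij,u] - F*[ij,v])/(EG - F^2), Gamma^v_ij = (E*[ij,v] - F*[ij,u])/(EG - F^2)
Gamma_uuu = 0, Gamma_uuv = 0, Gamma_uvv = 84/1105, Gamma_vuu = 0, Gamma_vuv = -4/21, Gamma_vvv = 0
d^2u/dtau^2 = -(Gamma_uuu*(3/2)^2 + 2*Gamma_uuv*(3/2)*(1) + Gamma_uvv*(1)^2) = -84/1105
d^2v/dtau^2 = -(Gamma_vuu*(3/2)^2 + 2*Gamma_vuv*(3/2)*(1) + Gamma_vvv*(1)^2) = 4/7


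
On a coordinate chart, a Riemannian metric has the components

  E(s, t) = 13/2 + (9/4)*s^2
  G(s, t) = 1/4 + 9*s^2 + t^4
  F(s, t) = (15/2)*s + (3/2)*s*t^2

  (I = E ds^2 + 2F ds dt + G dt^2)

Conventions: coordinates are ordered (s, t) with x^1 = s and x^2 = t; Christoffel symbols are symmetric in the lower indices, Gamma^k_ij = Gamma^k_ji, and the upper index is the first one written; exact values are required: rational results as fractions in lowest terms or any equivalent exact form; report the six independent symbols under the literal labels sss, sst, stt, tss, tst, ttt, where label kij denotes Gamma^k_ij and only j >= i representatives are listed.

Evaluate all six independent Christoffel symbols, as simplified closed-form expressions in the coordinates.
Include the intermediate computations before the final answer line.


E = 13/2 + (9/4)*s^2; F = (15/2)*s + (3/2)*s*t^2; G = 1/4 + 9*s^2 + t^4
Gamma^k_ij = (1/2) g^{kl} (d_i g_jl + d_j g_il - d_l g_ij), with g^inv = (1/(EG-F^2)) [[G, -F], [-F, E]]
first partials: E_s = (9/2)*s, E_t = 0, F_s = 15/2 + (3/2)*t^2, F_t = 3*s*t, G_s = 18*s, G_t = 4*t^3
D = EG - F^2 = 13/8 + (45/16)*s^2 + (13/2)*t^4 - (45/2)*s^2*t^2 + (81/4)*s^4
expanded: Gamma^s_ss = (G E_s - 2F F_s + F E_t)/(2D), Gamma^s_st = (G E_t - F G_s)/(2D), Gamma^s_tt = (2G F_t - G G_s - F G_t)/(2D), Gamma^t_ss = (2E F_s - E E_t - F E_s)/(2D), Gamma^t_st = (E G_s - F E_t)/(2D), Gamma^t_tt = (E G_t - 2F F_t + F G_s)/(2D); substitute and cancel common factors

Answer: Gamma_sss = (324*s^3 - 360*s*t^2 - 891*s)/(324*s^4 - 360*s^2*t^2 + 45*s^2 + 104*t^4 + 26), Gamma_sst = (-216*s^2*t^2 - 1080*s^2)/(324*s^4 - 360*s^2*t^2 + 45*s^2 + 104*t^4 + 26), Gamma_stt = (432*s^3*t - 1296*s^3 - 144*s*t^4 - 240*s*t^3 + 12*s*t - 36*s)/(324*s^4 - 360*s^2*t^2 + 45*s^2 + 104*t^4 + 26), Gamma_tss = (156*t^2 + 780)/(324*s^4 - 360*s^2*t^2 + 45*s^2 + 104*t^4 + 26), Gamma_tst = (324*s^3 + 936*s)/(324*s^4 - 360*s^2*t^2 + 45*s^2 + 104*t^4 + 26), Gamma_ttt = (216*s^2*t^2 - 360*s^2*t + 1080*s^2 + 208*t^3)/(324*s^4 - 360*s^2*t^2 + 45*s^2 + 104*t^4 + 26)
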